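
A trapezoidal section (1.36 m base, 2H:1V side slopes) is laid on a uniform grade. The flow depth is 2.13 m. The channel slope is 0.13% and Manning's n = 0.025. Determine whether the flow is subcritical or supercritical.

With bottom width b = 1.36 m and side slope z = 2: A = (b + zy)y = (1.36 + 2×2.13)×2.13 = 11.97 m²; P = b + 2y√(1+z²) = 1.36 + 2×2.13×2.236 = 10.89 m.
Hydraulic radius R = A/P = 11.97/10.89 = 1.1 m.
V = (1/n) R^(2/3) √S = (1/0.025) × 1.1^(2/3) × √0.0013 = 1.537 m/s. Hydraulic depth D_h = A/T = 11.97/9.88 = 1.212 m.
Froude number Fr = V/√(g·D_h) = 1.537/√(9.81×1.212) = 0.446, which is less than 1, so the flow is subcritical.

subcritical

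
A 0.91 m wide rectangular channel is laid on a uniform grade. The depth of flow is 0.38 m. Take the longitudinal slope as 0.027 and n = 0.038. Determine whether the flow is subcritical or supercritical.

Flow area A = b·y = 0.91 × 0.38 = 0.3458 m². Wetted perimeter P = b + 2y = 0.91 + 2×0.38 = 1.67 m.
Hydraulic radius R = A/P = 0.3458/1.67 = 0.2071 m.
V = (1/n) R^(2/3) √S = (1/0.038) × 0.2071^(2/3) × √0.027 = 1.513 m/s. Hydraulic depth D_h = A/T = 0.3458/0.91 = 0.38 m.
Froude number Fr = V/√(g·D_h) = 1.513/√(9.81×0.38) = 0.784, which is less than 1, so the flow is subcritical.

subcritical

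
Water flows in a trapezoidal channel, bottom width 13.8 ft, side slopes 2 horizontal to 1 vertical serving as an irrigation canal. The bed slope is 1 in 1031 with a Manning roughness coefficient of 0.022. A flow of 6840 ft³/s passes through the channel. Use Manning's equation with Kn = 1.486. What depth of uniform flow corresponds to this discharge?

y_n = 16.4 ft

Manning's equation rearranged: A R^(2/3) = nQ / (1.486·√S) = 0.022 × 6840 / (1.486 × √0.0009699) = 3252.
Trying y = 19.7 ft: A R^(2/3) = 4957 — high.
Trying y = 12.7 ft: A R^(2/3) = 1831 — low.
Trying y = 16.4 ft: A R^(2/3) = 3250 — ≈ 3252.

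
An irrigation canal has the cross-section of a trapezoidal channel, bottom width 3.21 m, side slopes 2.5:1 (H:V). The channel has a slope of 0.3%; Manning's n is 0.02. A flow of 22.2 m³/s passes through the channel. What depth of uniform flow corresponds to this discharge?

Manning's equation rearranged: A R^(2/3) = nQ / (1·√S) = 0.02 × 22.2 / (√0.003) = 8.106.
At y = 1.11 m: A R^(2/3) = 5.352 — low.
At y = 1.73 m: A R^(2/3) = 13.39 — high.
At y = 1.36 m: A R^(2/3) = 8.088 — close enough.

y_n = 1.36 m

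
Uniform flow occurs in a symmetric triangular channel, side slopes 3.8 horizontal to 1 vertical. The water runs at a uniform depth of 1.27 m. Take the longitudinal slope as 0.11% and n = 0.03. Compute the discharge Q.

Q = 4.9 m³/s

For a triangular section with side slope z = 3.8: A = zy² = 3.8×1.27² = 6.129 m²; P = 2y√(1+z²) = 2×1.27×3.929 = 9.981 m.
Hydraulic radius R = A/P = 6.129/9.981 = 0.6141 m.
Manning's equation: Q = (1/n) A R^(2/3) S^(1/2) = (1/0.03) × 6.129 × 0.6141^(2/3) × 0.0011^(1/2) = 4.9 m³/s.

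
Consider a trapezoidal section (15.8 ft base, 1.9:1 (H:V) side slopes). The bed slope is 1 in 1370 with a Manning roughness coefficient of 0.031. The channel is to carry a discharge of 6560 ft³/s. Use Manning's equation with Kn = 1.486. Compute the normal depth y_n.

y_n = 19.8 ft

Manning's equation rearranged: A R^(2/3) = nQ / (1.486·√S) = 0.031 × 6560 / (1.486 × √0.0007299) = 5065.
Try y = 16.6 ft: A R^(2/3) = 3406 — short.
Try y = 25.1 ft: A R^(2/3) = 8763 — over.
Try y = 19.8 ft: A R^(2/3) = 5069 — matches.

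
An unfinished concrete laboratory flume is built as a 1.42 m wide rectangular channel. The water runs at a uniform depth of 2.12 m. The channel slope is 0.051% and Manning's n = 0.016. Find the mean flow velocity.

V = 0.927 m/s

Flow area A = b·y = 1.42 × 2.12 = 3.01 m². Wetted perimeter P = b + 2y = 1.42 + 2×2.12 = 5.66 m.
Hydraulic radius R = A/P = 3.01/5.66 = 0.5319 m.
From Manning's equation, V = (1/n) R^(2/3) S^(1/2) = (1/0.016) × 0.5319^(2/3) × 0.00051^(1/2) = 0.927 m/s.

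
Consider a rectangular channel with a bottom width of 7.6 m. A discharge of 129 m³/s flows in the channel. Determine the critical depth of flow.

y_c = 3.09 m

For a rectangular channel, critical depth y_c = (q²/g)^(1/3) where q = Q/b = 129/7.6 = 16.97 m²/s.
So y_c = (16.97²/9.81)^(1/3) = 3.09 m.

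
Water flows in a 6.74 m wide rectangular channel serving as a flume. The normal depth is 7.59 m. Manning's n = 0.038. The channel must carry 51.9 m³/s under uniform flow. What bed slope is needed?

S = 0.00048

Flow area A = b·y = 6.74 × 7.59 = 51.16 m². Wetted perimeter P = b + 2y = 6.74 + 2×7.59 = 21.92 m.
Hydraulic radius R = A/P = 51.16/21.92 = 2.334 m.
From Manning's equation, S = [nQ / (1 A R^(2/3))]² = [0.038 × 51.9 / (1 × 51.16 × 2.334^(2/3))]² = 0.00048.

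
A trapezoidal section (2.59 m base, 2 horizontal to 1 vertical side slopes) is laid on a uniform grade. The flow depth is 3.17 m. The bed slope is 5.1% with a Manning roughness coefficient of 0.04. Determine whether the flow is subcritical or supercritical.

With bottom width b = 2.59 m and side slope z = 2: A = (b + zy)y = (2.59 + 2×3.17)×3.17 = 28.31 m²; P = b + 2y√(1+z²) = 2.59 + 2×3.17×2.236 = 16.77 m.
Hydraulic radius R = A/P = 28.31/16.77 = 1.688 m.
V = (1/n) R^(2/3) √S = (1/0.04) × 1.688^(2/3) × √0.051 = 8.005 m/s. Hydraulic depth D_h = A/T = 28.31/15.27 = 1.854 m.
Froude number Fr = V/√(g·D_h) = 8.005/√(9.81×1.854) = 1.88, which is greater than 1, so the flow is supercritical.

supercritical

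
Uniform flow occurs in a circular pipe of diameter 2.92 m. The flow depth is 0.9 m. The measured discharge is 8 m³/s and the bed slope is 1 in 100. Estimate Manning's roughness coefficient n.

n = 0.014

For a circular section of diameter D = 2.92 m at depth y = 0.9 m, the central angle is θ = 2 arccos(1 − 2y/D) = 2.354 rad. Then A = (D²/8)(θ − sin θ) = 1.754 m² and P = Dθ/2 = 3.437 m.
Hydraulic radius R = A/P = 1.754/3.437 = 0.5103 m.
Rearranging Manning's equation: n = (1/Q) A R^(2/3) S^(1/2) = (1/8) × 1.754 × 0.5103^(2/3) × √0.01 = 0.014.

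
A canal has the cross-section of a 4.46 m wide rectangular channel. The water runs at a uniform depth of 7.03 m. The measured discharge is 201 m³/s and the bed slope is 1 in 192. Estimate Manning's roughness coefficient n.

n = 0.016

Flow area A = b·y = 4.46 × 7.03 = 31.35 m². Wetted perimeter P = b + 2y = 4.46 + 2×7.03 = 18.52 m.
Hydraulic radius R = A/P = 31.35/18.52 = 1.693 m.
Rearranging Manning's equation: n = (1/Q) A R^(2/3) S^(1/2) = (1/201) × 31.35 × 1.693^(2/3) × √0.005208 = 0.016.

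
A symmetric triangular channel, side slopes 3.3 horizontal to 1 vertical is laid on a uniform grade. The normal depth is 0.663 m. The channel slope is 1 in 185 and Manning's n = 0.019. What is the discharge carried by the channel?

Q = 2.61 m³/s

For a triangular section with side slope z = 3.3: A = zy² = 3.3×0.663² = 1.451 m²; P = 2y√(1+z²) = 2×0.663×3.448 = 4.572 m.
Hydraulic radius R = A/P = 1.451/4.572 = 0.3173 m.
Manning's equation: Q = (1/n) A R^(2/3) S^(1/2) = (1/0.019) × 1.451 × 0.3173^(2/3) × 0.005405^(1/2) = 2.61 m³/s.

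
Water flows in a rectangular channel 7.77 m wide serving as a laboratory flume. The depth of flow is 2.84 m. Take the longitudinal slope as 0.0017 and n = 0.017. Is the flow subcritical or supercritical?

subcritical

Flow area A = b·y = 7.77 × 2.84 = 22.07 m². Wetted perimeter P = b + 2y = 7.77 + 2×2.84 = 13.45 m.
Hydraulic radius R = A/P = 22.07/13.45 = 1.641 m.
V = (1/n) R^(2/3) √S = (1/0.017) × 1.641^(2/3) × √0.0017 = 3.374 m/s. Hydraulic depth D_h = A/T = 22.07/7.77 = 2.84 m.
Froude number Fr = V/√(g·D_h) = 3.374/√(9.81×2.84) = 0.639, which is less than 1, so the flow is subcritical.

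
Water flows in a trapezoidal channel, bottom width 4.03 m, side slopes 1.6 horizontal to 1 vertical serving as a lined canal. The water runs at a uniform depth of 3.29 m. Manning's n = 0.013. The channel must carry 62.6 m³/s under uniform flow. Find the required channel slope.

S = 0.00031

With bottom width b = 4.03 m and side slope z = 1.6: A = (b + zy)y = (4.03 + 1.6×3.29)×3.29 = 30.58 m²; P = b + 2y√(1+z²) = 4.03 + 2×3.29×1.887 = 16.45 m.
Hydraulic radius R = A/P = 30.58/16.45 = 1.859 m.
From Manning's equation, S = [nQ / (1 A R^(2/3))]² = [0.013 × 62.6 / (1 × 30.58 × 1.859^(2/3))]² = 0.00031.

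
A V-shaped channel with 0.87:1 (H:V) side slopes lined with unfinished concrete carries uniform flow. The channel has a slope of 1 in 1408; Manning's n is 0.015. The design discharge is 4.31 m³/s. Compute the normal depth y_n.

y_n = 1.94 m

Manning's equation rearranged: A R^(2/3) = nQ / (1·√S) = 0.015 × 4.31 / (√0.0007102) = 2.426.
At y = 1.56 m: A R^(2/3) = 1.355 — short.
At y = 2.38 m: A R^(2/3) = 4.18 — over.
At y = 1.94 m: A R^(2/3) = 2.423 — ≈ 2.426.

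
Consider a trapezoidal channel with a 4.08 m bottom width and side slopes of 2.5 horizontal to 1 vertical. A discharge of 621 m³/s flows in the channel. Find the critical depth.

y_c = 5.85 m

At critical depth, Q² T / (g A³) = 1, i.e. A³/T = Q²/g = 621²/9.81 = 39310.
Try y = 4.92 m: A³/T = 18250 — low.
Try y = 7.34 m: A³/T = 109400 — high.
Try y = 5.85 m: A³/T = 39310 — ≈ 39310.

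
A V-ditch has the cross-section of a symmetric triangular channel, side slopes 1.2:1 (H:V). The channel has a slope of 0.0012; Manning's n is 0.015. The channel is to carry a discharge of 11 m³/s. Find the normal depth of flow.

y_n = 2.13 m

Manning's equation rearranged: A R^(2/3) = nQ / (1·√S) = 0.015 × 11 / (√0.0012) = 4.763.
Try y = 2.3 m: A R^(2/3) = 5.845 — too large.
Try y = 1.88 m: A R^(2/3) = 3.414 — too small.
Try y = 2.13 m: A R^(2/3) = 4.762 — close enough.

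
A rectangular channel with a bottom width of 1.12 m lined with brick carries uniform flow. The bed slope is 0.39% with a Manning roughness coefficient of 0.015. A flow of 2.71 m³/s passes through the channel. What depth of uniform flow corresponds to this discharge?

Manning's equation rearranged: A R^(2/3) = nQ / (1·√S) = 0.015 × 2.71 / (√0.0039) = 0.6509.
Try y = 1.31 m: A R^(2/3) = 0.7863 — too large.
Try y = 0.883 m: A R^(2/3) = 0.4843 — too small.
Try y = 1.12 m: A R^(2/3) = 0.6504 — matches.

y_n = 1.12 m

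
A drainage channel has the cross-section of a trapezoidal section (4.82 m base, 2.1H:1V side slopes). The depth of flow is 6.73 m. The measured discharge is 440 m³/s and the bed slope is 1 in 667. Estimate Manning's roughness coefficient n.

With bottom width b = 4.82 m and side slope z = 2.1: A = (b + zy)y = (4.82 + 2.1×6.73)×6.73 = 127.6 m²; P = b + 2y√(1+z²) = 4.82 + 2×6.73×2.326 = 36.13 m.
Hydraulic radius R = A/P = 127.6/36.13 = 3.531 m.
Rearranging Manning's equation: n = (1/Q) A R^(2/3) S^(1/2) = (1/440) × 127.6 × 3.531^(2/3) × √0.001499 = 0.026.

n = 0.026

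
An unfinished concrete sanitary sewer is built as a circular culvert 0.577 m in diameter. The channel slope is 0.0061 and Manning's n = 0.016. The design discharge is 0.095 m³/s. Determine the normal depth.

y_n = 0.205 m

Manning's equation rearranged: A R^(2/3) = nQ / (1·√S) = 0.016 × 0.095 / (√0.0061) = 0.01946.
At y = 0.224 m: A R^(2/3) = 0.02294 — high.
At y = 0.172 m: A R^(2/3) = 0.01391 — low.
At y = 0.205 m: A R^(2/3) = 0.01945 — matches.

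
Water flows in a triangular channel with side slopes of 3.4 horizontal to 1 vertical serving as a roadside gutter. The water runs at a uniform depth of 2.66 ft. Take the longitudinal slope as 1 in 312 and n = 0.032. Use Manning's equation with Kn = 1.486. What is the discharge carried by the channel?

Q = 74.4 ft³/s

For a triangular section with side slope z = 3.4: A = zy² = 3.4×2.66² = 24.06 ft²; P = 2y√(1+z²) = 2×2.66×3.544 = 18.85 ft.
Hydraulic radius R = A/P = 24.06/18.85 = 1.276 ft.
Manning's equation: Q = (1.486/n) A R^(2/3) S^(1/2) = (1.486/0.032) × 24.06 × 1.276^(2/3) × 0.003205^(1/2) = 74.4 ft³/s.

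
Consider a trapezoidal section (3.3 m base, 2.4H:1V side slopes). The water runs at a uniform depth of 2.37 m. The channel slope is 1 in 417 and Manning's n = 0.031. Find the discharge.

Q = 41.4 m³/s

With bottom width b = 3.3 m and side slope z = 2.4: A = (b + zy)y = (3.3 + 2.4×2.37)×2.37 = 21.3 m²; P = b + 2y√(1+z²) = 3.3 + 2×2.37×2.6 = 15.62 m.
Hydraulic radius R = A/P = 21.3/15.62 = 1.363 m.
Manning's equation: Q = (1/n) A R^(2/3) S^(1/2) = (1/0.031) × 21.3 × 1.363^(2/3) × 0.002398^(1/2) = 41.4 m³/s.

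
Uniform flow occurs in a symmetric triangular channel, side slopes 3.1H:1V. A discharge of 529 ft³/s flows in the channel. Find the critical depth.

y_c = 4.48 ft

At critical depth, Q² T / (g A³) = 1, i.e. A³/T = Q²/g = 529²/32.2 = 8691.
At y = 3.83 ft: A³/T = 3960 — short.
At y = 5.09 ft: A³/T = 16420 — over.
At y = 4.48 ft: A³/T = 8671 — close enough.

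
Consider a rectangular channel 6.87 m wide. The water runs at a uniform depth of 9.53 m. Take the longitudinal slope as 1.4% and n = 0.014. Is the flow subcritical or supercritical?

supercritical

Flow area A = b·y = 6.87 × 9.53 = 65.47 m². Wetted perimeter P = b + 2y = 6.87 + 2×9.53 = 25.93 m.
Hydraulic radius R = A/P = 65.47/25.93 = 2.525 m.
V = (1/n) R^(2/3) √S = (1/0.014) × 2.525^(2/3) × √0.014 = 15.67 m/s. Hydraulic depth D_h = A/T = 65.47/6.87 = 9.53 m.
Froude number Fr = V/√(g·D_h) = 15.67/√(9.81×9.53) = 1.62, which is greater than 1, so the flow is supercritical.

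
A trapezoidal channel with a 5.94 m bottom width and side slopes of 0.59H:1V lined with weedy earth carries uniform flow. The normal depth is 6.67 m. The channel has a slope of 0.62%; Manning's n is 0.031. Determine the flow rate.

With bottom width b = 5.94 m and side slope z = 0.59: A = (b + zy)y = (5.94 + 0.59×6.67)×6.67 = 65.87 m²; P = b + 2y√(1+z²) = 5.94 + 2×6.67×1.161 = 21.43 m.
Hydraulic radius R = A/P = 65.87/21.43 = 3.074 m.
Manning's equation: Q = (1/n) A R^(2/3) S^(1/2) = (1/0.031) × 65.87 × 3.074^(2/3) × 0.0062^(1/2) = 354 m³/s.

Q = 354 m³/s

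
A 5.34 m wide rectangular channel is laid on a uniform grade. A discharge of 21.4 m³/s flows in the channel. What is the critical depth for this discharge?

For a rectangular channel, critical depth y_c = (q²/g)^(1/3) where q = Q/b = 21.4/5.34 = 4.007 m²/s.
So y_c = (4.007²/9.81)^(1/3) = 1.18 m.

y_c = 1.18 m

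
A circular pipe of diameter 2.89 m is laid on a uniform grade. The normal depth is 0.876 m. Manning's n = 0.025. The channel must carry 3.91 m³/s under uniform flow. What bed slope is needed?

For a circular section of diameter D = 2.89 m at depth y = 0.876 m, the central angle is θ = 2 arccos(1 − 2y/D) = 2.332 rad. Then A = (D²/8)(θ − sin θ) = 1.679 m² and P = Dθ/2 = 3.37 m.
Hydraulic radius R = A/P = 1.679/3.37 = 0.4982 m.
From Manning's equation, S = [nQ / (1 A R^(2/3))]² = [0.025 × 3.91 / (1 × 1.679 × 0.4982^(2/3))]² = 0.00858.

S = 0.00858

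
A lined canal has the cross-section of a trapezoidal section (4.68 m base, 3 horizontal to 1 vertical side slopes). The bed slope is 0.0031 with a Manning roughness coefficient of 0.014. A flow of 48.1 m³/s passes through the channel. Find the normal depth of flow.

Manning's equation rearranged: A R^(2/3) = nQ / (1·√S) = 0.014 × 48.1 / (√0.0031) = 12.09.
At y = 1.1 m: A R^(2/3) = 7.274 — short.
At y = 1.77 m: A R^(2/3) = 19 — over.
At y = 1.42 m: A R^(2/3) = 12.09 — close enough.

y_n = 1.42 m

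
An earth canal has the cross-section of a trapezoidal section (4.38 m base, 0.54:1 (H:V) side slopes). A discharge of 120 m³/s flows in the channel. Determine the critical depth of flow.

y_c = 3.63 m

At critical depth, Q² T / (g A³) = 1, i.e. A³/T = Q²/g = 120²/9.81 = 1468.
Try y = 4.19 m: A³/T = 2421 — too large.
Try y = 2.7 m: A³/T = 536.8 — too small.
Try y = 3.63 m: A³/T = 1469 — close enough.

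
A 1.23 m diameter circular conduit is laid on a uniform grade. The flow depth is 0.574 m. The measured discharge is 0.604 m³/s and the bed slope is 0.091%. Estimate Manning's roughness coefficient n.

For a circular section of diameter D = 1.23 m at depth y = 0.574 m, the central angle is θ = 2 arccos(1 − 2y/D) = 3.008 rad. Then A = (D²/8)(θ − sin θ) = 0.5437 m² and P = Dθ/2 = 1.85 m.
Hydraulic radius R = A/P = 0.5437/1.85 = 0.2939 m.
Rearranging Manning's equation: n = (1/Q) A R^(2/3) S^(1/2) = (1/0.604) × 0.5437 × 0.2939^(2/3) × √0.00091 = 0.012.

n = 0.012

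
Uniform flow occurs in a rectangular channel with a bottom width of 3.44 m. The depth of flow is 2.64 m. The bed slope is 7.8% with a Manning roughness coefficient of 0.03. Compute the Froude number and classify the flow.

supercritical

Flow area A = b·y = 3.44 × 2.64 = 9.082 m². Wetted perimeter P = b + 2y = 3.44 + 2×2.64 = 8.72 m.
Hydraulic radius R = A/P = 9.082/8.72 = 1.041 m.
V = (1/n) R^(2/3) √S = (1/0.03) × 1.041^(2/3) × √0.078 = 9.565 m/s. Hydraulic depth D_h = A/T = 9.082/3.44 = 2.64 m.
Froude number Fr = V/√(g·D_h) = 9.565/√(9.81×2.64) = 1.88, which is greater than 1, so the flow is supercritical.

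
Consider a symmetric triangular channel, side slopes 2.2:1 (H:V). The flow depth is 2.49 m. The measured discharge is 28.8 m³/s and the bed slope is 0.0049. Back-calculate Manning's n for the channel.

n = 0.036

For a triangular section with side slope z = 2.2: A = zy² = 2.2×2.49² = 13.64 m²; P = 2y√(1+z²) = 2×2.49×2.417 = 12.03 m.
Hydraulic radius R = A/P = 13.64/12.03 = 1.133 m.
Rearranging Manning's equation: n = (1/Q) A R^(2/3) S^(1/2) = (1/28.8) × 13.64 × 1.133^(2/3) × √0.0049 = 0.036.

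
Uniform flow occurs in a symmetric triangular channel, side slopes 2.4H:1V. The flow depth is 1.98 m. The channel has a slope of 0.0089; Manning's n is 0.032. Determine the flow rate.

Q = 26.1 m³/s

For a triangular section with side slope z = 2.4: A = zy² = 2.4×1.98² = 9.409 m²; P = 2y√(1+z²) = 2×1.98×2.6 = 10.3 m.
Hydraulic radius R = A/P = 9.409/10.3 = 0.9138 m.
Manning's equation: Q = (1/n) A R^(2/3) S^(1/2) = (1/0.032) × 9.409 × 0.9138^(2/3) × 0.0089^(1/2) = 26.1 m³/s.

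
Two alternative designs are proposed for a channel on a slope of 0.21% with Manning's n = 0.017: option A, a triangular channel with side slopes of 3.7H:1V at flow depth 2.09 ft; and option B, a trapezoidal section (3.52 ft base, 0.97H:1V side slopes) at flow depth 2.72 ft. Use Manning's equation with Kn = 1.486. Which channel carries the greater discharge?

channel B

Channel A: For a triangular section with side slope z = 3.7: A = zy² = 3.7×2.09² = 16.16 ft²; P = 2y√(1+z²) = 2×2.09×3.833 = 16.02 ft. Hydraulic radius R = A/P = 16.16/16.02 = 1.009 ft. Q_A = (1.486/0.017)·16.16·1.009^(2/3)·√0.0021 = 65.12 ft³/s.
Channel B: With bottom width b = 3.52 ft and side slope z = 0.97: A = (b + zy)y = (3.52 + 0.97×2.72)×2.72 = 16.75 ft²; P = b + 2y√(1+z²) = 3.52 + 2×2.72×1.393 = 11.1 ft. Hydraulic radius R = A/P = 16.75/11.1 = 1.509 ft. Q_B = (1.486/0.017)·16.75·1.509^(2/3)·√0.0021 = 88.29 ft³/s.
Q_A = 65.12 ft³/s vs Q_B = 88.29 ft³/s, so channel B carries more.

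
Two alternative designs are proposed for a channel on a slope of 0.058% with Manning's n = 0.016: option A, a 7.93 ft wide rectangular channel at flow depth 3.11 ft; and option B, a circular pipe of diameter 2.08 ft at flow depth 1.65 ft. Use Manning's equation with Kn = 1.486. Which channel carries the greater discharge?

Channel A: Flow area A = b·y = 7.93 × 3.11 = 24.66 ft². Wetted perimeter P = b + 2y = 7.93 + 2×3.11 = 14.15 ft. Hydraulic radius R = A/P = 24.66/14.15 = 1.743 ft. Q_A = (1.486/0.016)·24.66·1.743^(2/3)·√0.00058 = 79.89 ft³/s.
Channel B: For a circular section of diameter D = 2.08 ft at depth y = 1.65 ft, the central angle is θ = 2 arccos(1 − 2y/D) = 4.395 rad. Then A = (D²/8)(θ − sin θ) = 2.891 ft² and P = Dθ/2 = 4.571 ft. Hydraulic radius R = A/P = 2.891/4.571 = 0.6324 ft. Q_B = (1.486/0.016)·2.891·0.6324^(2/3)·√0.00058 = 4.764 ft³/s.
Q_A = 79.89 ft³/s vs Q_B = 4.764 ft³/s, so channel A carries more.

channel A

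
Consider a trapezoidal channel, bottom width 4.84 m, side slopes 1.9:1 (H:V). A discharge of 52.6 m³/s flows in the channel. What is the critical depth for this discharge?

At critical depth, Q² T / (g A³) = 1, i.e. A³/T = Q²/g = 52.6²/9.81 = 282.
At y = 2.11 m: A³/T = 506.2 — too large.
At y = 1.6 m: A³/T = 183.5 — too small.
At y = 1.8 m: A³/T = 281.4 — matches.

y_c = 1.8 m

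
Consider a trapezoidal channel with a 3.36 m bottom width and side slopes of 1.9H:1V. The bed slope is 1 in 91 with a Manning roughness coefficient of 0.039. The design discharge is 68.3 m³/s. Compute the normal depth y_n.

Manning's equation rearranged: A R^(2/3) = nQ / (1·√S) = 0.039 × 68.3 / (√0.01099) = 25.41.
Try y = 1.91 m: A R^(2/3) = 14.69 — low.
Try y = 2.72 m: A R^(2/3) = 30.96 — high.
Try y = 2.48 m: A R^(2/3) = 25.4 — close enough.

y_n = 2.48 m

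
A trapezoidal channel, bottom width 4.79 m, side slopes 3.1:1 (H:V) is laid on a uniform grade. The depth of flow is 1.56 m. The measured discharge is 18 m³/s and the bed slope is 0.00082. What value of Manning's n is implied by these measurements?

n = 0.024

With bottom width b = 4.79 m and side slope z = 3.1: A = (b + zy)y = (4.79 + 3.1×1.56)×1.56 = 15.02 m²; P = b + 2y√(1+z²) = 4.79 + 2×1.56×3.257 = 14.95 m.
Hydraulic radius R = A/P = 15.02/14.95 = 1.004 m.
Rearranging Manning's equation: n = (1/Q) A R^(2/3) S^(1/2) = (1/18) × 15.02 × 1.004^(2/3) × √0.00082 = 0.024.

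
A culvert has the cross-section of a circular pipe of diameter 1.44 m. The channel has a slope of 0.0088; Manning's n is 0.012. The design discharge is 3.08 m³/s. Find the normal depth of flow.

y_n = 0.701 m

Manning's equation rearranged: A R^(2/3) = nQ / (1·√S) = 0.012 × 3.08 / (√0.0088) = 0.394.
At y = 0.492 m: A R^(2/3) = 0.2071 — too small.
At y = 0.877 m: A R^(2/3) = 0.5664 — too large.
At y = 0.701 m: A R^(2/3) = 0.3937 — matches.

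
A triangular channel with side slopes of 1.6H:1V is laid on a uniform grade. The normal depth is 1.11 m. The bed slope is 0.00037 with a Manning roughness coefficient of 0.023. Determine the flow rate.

For a triangular section with side slope z = 1.6: A = zy² = 1.6×1.11² = 1.971 m²; P = 2y√(1+z²) = 2×1.11×1.887 = 4.189 m.
Hydraulic radius R = A/P = 1.971/4.189 = 0.4706 m.
Manning's equation: Q = (1/n) A R^(2/3) S^(1/2) = (1/0.023) × 1.971 × 0.4706^(2/3) × 0.00037^(1/2) = 0.998 m³/s.

Q = 0.998 m³/s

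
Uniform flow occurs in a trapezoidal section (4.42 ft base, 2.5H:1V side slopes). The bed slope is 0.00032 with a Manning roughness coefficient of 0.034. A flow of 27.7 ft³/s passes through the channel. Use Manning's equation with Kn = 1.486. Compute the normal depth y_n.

y_n = 2.52 ft

Manning's equation rearranged: A R^(2/3) = nQ / (1.486·√S) = 0.034 × 27.7 / (1.486 × √0.00032) = 35.43.
Try y = 1.93 ft: A R^(2/3) = 20.2 — too small.
Try y = 2.8 ft: A R^(2/3) = 44.47 — too large.
Try y = 2.52 ft: A R^(2/3) = 35.42 — close enough.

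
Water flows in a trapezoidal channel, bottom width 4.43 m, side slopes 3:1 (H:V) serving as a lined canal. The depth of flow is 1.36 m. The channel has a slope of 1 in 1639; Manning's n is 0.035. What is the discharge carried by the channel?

With bottom width b = 4.43 m and side slope z = 3: A = (b + zy)y = (4.43 + 3×1.36)×1.36 = 11.57 m²; P = b + 2y√(1+z²) = 4.43 + 2×1.36×3.162 = 13.03 m.
Hydraulic radius R = A/P = 11.57/13.03 = 0.8881 m.
Manning's equation: Q = (1/n) A R^(2/3) S^(1/2) = (1/0.035) × 11.57 × 0.8881^(2/3) × 0.0006101^(1/2) = 7.55 m³/s.

Q = 7.55 m³/s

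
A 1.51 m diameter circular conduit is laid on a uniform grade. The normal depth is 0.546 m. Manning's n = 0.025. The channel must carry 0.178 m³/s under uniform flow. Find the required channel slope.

For a circular section of diameter D = 1.51 m at depth y = 0.546 m, the central angle is θ = 2 arccos(1 − 2y/D) = 2.581 rad. Then A = (D²/8)(θ − sin θ) = 0.5839 m² and P = Dθ/2 = 1.948 m.
Hydraulic radius R = A/P = 0.5839/1.948 = 0.2997 m.
From Manning's equation, S = [nQ / (1 A R^(2/3))]² = [0.025 × 0.178 / (1 × 0.5839 × 0.2997^(2/3))]² = 0.00029.

S = 0.00029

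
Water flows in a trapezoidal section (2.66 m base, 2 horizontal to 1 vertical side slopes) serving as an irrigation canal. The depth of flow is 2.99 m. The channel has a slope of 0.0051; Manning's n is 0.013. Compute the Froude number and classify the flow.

With bottom width b = 2.66 m and side slope z = 2: A = (b + zy)y = (2.66 + 2×2.99)×2.99 = 25.83 m²; P = b + 2y√(1+z²) = 2.66 + 2×2.99×2.236 = 16.03 m.
Hydraulic radius R = A/P = 25.83/16.03 = 1.611 m.
V = (1/n) R^(2/3) √S = (1/0.013) × 1.611^(2/3) × √0.0051 = 7.551 m/s. Hydraulic depth D_h = A/T = 25.83/14.62 = 1.767 m.
Froude number Fr = V/√(g·D_h) = 7.551/√(9.81×1.767) = 1.81, which is greater than 1, so the flow is supercritical.

supercritical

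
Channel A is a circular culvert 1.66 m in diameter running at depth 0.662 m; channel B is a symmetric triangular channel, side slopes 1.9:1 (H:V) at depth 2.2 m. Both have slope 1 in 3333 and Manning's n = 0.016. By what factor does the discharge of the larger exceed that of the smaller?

22.4

Channel A: For a circular section of diameter D = 1.66 m at depth y = 0.662 m, the central angle is θ = 2 arccos(1 − 2y/D) = 2.734 rad. Then A = (D²/8)(θ − sin θ) = 0.8052 m² and P = Dθ/2 = 2.269 m. Hydraulic radius R = A/P = 0.8052/2.269 = 0.3548 m. Q_A = (1/0.016)·0.8052·0.3548^(2/3)·√0.0003 = 0.4369 m³/s.
Channel B: For a triangular section with side slope z = 1.9: A = zy² = 1.9×2.2² = 9.196 m²; P = 2y√(1+z²) = 2×2.2×2.147 = 9.447 m. Hydraulic radius R = A/P = 9.196/9.447 = 0.9734 m. Q_B = (1/0.016)·9.196·0.9734^(2/3)·√0.0003 = 9.778 m³/s.
The larger discharge is 9.778 m³/s and the smaller is 0.4369 m³/s; the ratio is 22.4.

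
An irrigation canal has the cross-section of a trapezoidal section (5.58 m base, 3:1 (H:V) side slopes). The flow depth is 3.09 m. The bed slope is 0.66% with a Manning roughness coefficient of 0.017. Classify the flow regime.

With bottom width b = 5.58 m and side slope z = 3: A = (b + zy)y = (5.58 + 3×3.09)×3.09 = 45.89 m²; P = b + 2y√(1+z²) = 5.58 + 2×3.09×3.162 = 25.12 m.
Hydraulic radius R = A/P = 45.89/25.12 = 1.826 m.
V = (1/n) R^(2/3) √S = (1/0.017) × 1.826^(2/3) × √0.0066 = 7.141 m/s. Hydraulic depth D_h = A/T = 45.89/24.12 = 1.902 m.
Froude number Fr = V/√(g·D_h) = 7.141/√(9.81×1.902) = 1.65, which is greater than 1, so the flow is supercritical.

supercritical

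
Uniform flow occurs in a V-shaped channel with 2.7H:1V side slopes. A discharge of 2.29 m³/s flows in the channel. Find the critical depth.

y_c = 0.681 m

At critical depth, Q² T / (g A³) = 1, i.e. A³/T = Q²/g = 2.29²/9.81 = 0.5346.
At y = 0.744 m: A³/T = 0.8309 — over.
At y = 0.681 m: A³/T = 0.5339 — matches.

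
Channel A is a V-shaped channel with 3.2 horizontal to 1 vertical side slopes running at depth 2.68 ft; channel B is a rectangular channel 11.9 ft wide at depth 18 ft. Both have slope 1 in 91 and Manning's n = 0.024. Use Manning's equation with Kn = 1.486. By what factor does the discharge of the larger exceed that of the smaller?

21.5

Channel A: For a triangular section with side slope z = 3.2: A = zy² = 3.2×2.68² = 22.98 ft²; P = 2y√(1+z²) = 2×2.68×3.353 = 17.97 ft. Hydraulic radius R = A/P = 22.98/17.97 = 1.279 ft. Q_A = (1.486/0.024)·22.98·1.279^(2/3)·√0.01099 = 175.8 ft³/s.
Channel B: Flow area A = b·y = 11.9 × 18 = 214.2 ft². Wetted perimeter P = b + 2y = 11.9 + 2×18 = 47.9 ft. Hydraulic radius R = A/P = 214.2/47.9 = 4.472 ft. Q_B = (1.486/0.024)·214.2·4.472^(2/3)·√0.01099 = 3774 ft³/s.
The larger discharge is 3774 ft³/s and the smaller is 175.8 ft³/s; the ratio is 21.5.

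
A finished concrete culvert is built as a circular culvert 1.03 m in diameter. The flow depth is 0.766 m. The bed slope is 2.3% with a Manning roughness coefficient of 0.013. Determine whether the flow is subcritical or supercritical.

For a circular section of diameter D = 1.03 m at depth y = 0.766 m, the central angle is θ = 2 arccos(1 − 2y/D) = 4.16 rad. Then A = (D²/8)(θ − sin θ) = 0.6645 m² and P = Dθ/2 = 2.142 m.
Hydraulic radius R = A/P = 0.6645/2.142 = 0.3102 m.
V = (1/n) R^(2/3) √S = (1/0.013) × 0.3102^(2/3) × √0.023 = 5.346 m/s. Hydraulic depth D_h = A/T = 0.6645/0.8994 = 0.7388 m.
Froude number Fr = V/√(g·D_h) = 5.346/√(9.81×0.7388) = 1.99, which is greater than 1, so the flow is supercritical.

supercritical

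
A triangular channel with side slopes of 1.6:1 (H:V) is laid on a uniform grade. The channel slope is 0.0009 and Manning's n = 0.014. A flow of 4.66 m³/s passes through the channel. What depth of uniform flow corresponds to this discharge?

y_n = 1.39 m

Manning's equation rearranged: A R^(2/3) = nQ / (1·√S) = 0.014 × 4.66 / (√0.0009) = 2.175.
At y = 1.13 m: A R^(2/3) = 1.251 — too small.
At y = 1.39 m: A R^(2/3) = 2.173 — close enough.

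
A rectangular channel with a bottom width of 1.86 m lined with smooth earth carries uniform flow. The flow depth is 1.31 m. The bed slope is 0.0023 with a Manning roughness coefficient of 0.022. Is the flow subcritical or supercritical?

subcritical

Flow area A = b·y = 1.86 × 1.31 = 2.437 m². Wetted perimeter P = b + 2y = 1.86 + 2×1.31 = 4.48 m.
Hydraulic radius R = A/P = 2.437/4.48 = 0.5439 m.
V = (1/n) R^(2/3) √S = (1/0.022) × 0.5439^(2/3) × √0.0023 = 1.452 m/s. Hydraulic depth D_h = A/T = 2.437/1.86 = 1.31 m.
Froude number Fr = V/√(g·D_h) = 1.452/√(9.81×1.31) = 0.405, which is less than 1, so the flow is subcritical.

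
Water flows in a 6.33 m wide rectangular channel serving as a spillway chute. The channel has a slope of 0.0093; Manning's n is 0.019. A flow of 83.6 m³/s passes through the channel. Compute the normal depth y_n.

Manning's equation rearranged: A R^(2/3) = nQ / (1·√S) = 0.019 × 83.6 / (√0.0093) = 16.47.
Trying y = 1.75 m: A R^(2/3) = 12 — too small.
Trying y = 2.19 m: A R^(2/3) = 16.46 — close enough.

y_n = 2.19 m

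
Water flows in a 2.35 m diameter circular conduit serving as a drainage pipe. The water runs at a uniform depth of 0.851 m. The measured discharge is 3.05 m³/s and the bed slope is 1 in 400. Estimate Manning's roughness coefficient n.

For a circular section of diameter D = 2.35 m at depth y = 0.851 m, the central angle is θ = 2 arccos(1 − 2y/D) = 2.583 rad. Then A = (D²/8)(θ − sin θ) = 1.417 m² and P = Dθ/2 = 3.035 m.
Hydraulic radius R = A/P = 1.417/3.035 = 0.4669 m.
Rearranging Manning's equation: n = (1/Q) A R^(2/3) S^(1/2) = (1/3.05) × 1.417 × 0.4669^(2/3) × √0.0025 = 0.014.

n = 0.014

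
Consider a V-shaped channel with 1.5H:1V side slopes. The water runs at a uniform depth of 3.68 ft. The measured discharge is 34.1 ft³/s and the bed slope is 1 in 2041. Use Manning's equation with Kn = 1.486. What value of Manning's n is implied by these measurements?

n = 0.026

For a triangular section with side slope z = 1.5: A = zy² = 1.5×3.68² = 20.31 ft²; P = 2y√(1+z²) = 2×3.68×1.803 = 13.27 ft.
Hydraulic radius R = A/P = 20.31/13.27 = 1.531 ft.
Rearranging Manning's equation: n = (1.486/Q) A R^(2/3) S^(1/2) = (1.486/34.1) × 20.31 × 1.531^(2/3) × √0.00049 = 0.026.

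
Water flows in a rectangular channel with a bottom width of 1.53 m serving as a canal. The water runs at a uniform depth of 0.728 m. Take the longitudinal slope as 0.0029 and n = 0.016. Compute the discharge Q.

Q = 1.94 m³/s

Flow area A = b·y = 1.53 × 0.728 = 1.114 m². Wetted perimeter P = b + 2y = 1.53 + 2×0.728 = 2.986 m.
Hydraulic radius R = A/P = 1.114/2.986 = 0.373 m.
Manning's equation: Q = (1/n) A R^(2/3) S^(1/2) = (1/0.016) × 1.114 × 0.373^(2/3) × 0.0029^(1/2) = 1.94 m³/s.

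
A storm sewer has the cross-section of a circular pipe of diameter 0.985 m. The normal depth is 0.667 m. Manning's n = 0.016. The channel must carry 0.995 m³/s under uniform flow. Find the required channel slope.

For a circular section of diameter D = 0.985 m at depth y = 0.667 m, the central angle is θ = 2 arccos(1 − 2y/D) = 3.866 rad. Then A = (D²/8)(θ − sin θ) = 0.5492 m² and P = Dθ/2 = 1.904 m.
Hydraulic radius R = A/P = 0.5492/1.904 = 0.2885 m.
From Manning's equation, S = [nQ / (1 A R^(2/3))]² = [0.016 × 0.995 / (1 × 0.5492 × 0.2885^(2/3))]² = 0.00441.

S = 0.00441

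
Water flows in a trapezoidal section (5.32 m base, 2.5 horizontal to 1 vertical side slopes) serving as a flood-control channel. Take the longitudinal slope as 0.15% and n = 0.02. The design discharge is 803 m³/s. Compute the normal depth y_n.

y_n = 7.24 m

Manning's equation rearranged: A R^(2/3) = nQ / (1·√S) = 0.02 × 803 / (√0.0015) = 414.7.
At y = 5.16 m: A R^(2/3) = 188.5 — low.
At y = 8.08 m: A R^(2/3) = 538.7 — high.
At y = 7.24 m: A R^(2/3) = 414.8 — ≈ 414.7.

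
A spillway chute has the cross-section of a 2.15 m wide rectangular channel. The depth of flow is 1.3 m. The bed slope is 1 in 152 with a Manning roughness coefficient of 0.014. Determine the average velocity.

Flow area A = b·y = 2.15 × 1.3 = 2.795 m². Wetted perimeter P = b + 2y = 2.15 + 2×1.3 = 4.75 m.
Hydraulic radius R = A/P = 2.795/4.75 = 0.5884 m.
From Manning's equation, V = (1/n) R^(2/3) S^(1/2) = (1/0.014) × 0.5884^(2/3) × 0.006579^(1/2) = 4.07 m/s.

V = 4.07 m/s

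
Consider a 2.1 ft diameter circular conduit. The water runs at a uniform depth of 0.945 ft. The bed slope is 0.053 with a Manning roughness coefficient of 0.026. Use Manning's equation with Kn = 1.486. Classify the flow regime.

supercritical

For a circular section of diameter D = 2.1 ft at depth y = 0.945 ft, the central angle is θ = 2 arccos(1 − 2y/D) = 2.941 rad. Then A = (D²/8)(θ − sin θ) = 1.512 ft² and P = Dθ/2 = 3.088 ft.
Hydraulic radius R = A/P = 1.512/3.088 = 0.4895 ft.
V = (1.486/n) R^(2/3) √S = (1.486/0.026) × 0.4895^(2/3) × √0.053 = 8.172 ft/s. Hydraulic depth D_h = A/T = 1.512/2.089 = 0.7235 ft.
Froude number Fr = V/√(g·D_h) = 8.172/√(32.2×0.7235) = 1.69, which is greater than 1, so the flow is supercritical.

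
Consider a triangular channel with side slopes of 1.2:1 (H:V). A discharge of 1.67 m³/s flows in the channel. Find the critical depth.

At critical depth, Q² T / (g A³) = 1, i.e. A³/T = Q²/g = 1.67²/9.81 = 0.2843.
At y = 1.05 m: A³/T = 0.9189 — too large.
At y = 0.83 m: A³/T = 0.2836 — ≈ 0.2843.

y_c = 0.83 m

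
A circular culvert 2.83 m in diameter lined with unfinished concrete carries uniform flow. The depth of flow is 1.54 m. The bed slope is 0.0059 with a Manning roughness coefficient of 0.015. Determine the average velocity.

V = 4.21 m/s

For a circular section of diameter D = 2.83 m at depth y = 1.54 m, the central angle is θ = 2 arccos(1 − 2y/D) = 3.319 rad. Then A = (D²/8)(θ − sin θ) = 3.498 m² and P = Dθ/2 = 4.696 m.
Hydraulic radius R = A/P = 3.498/4.696 = 0.745 m.
From Manning's equation, V = (1/n) R^(2/3) S^(1/2) = (1/0.015) × 0.745^(2/3) × 0.0059^(1/2) = 4.21 m/s.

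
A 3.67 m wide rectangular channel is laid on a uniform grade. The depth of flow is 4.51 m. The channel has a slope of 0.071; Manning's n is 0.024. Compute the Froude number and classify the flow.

supercritical

Flow area A = b·y = 3.67 × 4.51 = 16.55 m². Wetted perimeter P = b + 2y = 3.67 + 2×4.51 = 12.69 m.
Hydraulic radius R = A/P = 16.55/12.69 = 1.304 m.
V = (1/n) R^(2/3) √S = (1/0.024) × 1.304^(2/3) × √0.071 = 13.25 m/s. Hydraulic depth D_h = A/T = 16.55/3.67 = 4.51 m.
Froude number Fr = V/√(g·D_h) = 13.25/√(9.81×4.51) = 1.99, which is greater than 1, so the flow is supercritical.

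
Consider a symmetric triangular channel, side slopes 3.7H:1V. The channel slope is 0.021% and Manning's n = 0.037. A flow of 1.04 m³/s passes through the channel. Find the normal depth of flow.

Manning's equation rearranged: A R^(2/3) = nQ / (1·√S) = 0.037 × 1.04 / (√0.00021) = 2.655.
Trying y = 0.771 m: A R^(2/3) = 1.138 — low.
Trying y = 1.33 m: A R^(2/3) = 4.871 — high.
Trying y = 1.06 m: A R^(2/3) = 2.659 — close enough.

y_n = 1.06 m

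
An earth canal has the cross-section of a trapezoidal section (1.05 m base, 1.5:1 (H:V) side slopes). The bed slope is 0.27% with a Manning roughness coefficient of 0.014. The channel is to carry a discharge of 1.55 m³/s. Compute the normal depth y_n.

Manning's equation rearranged: A R^(2/3) = nQ / (1·√S) = 0.014 × 1.55 / (√0.0027) = 0.4176.
At y = 0.373 m: A R^(2/3) = 0.2387 — short.
At y = 0.5 m: A R^(2/3) = 0.4171 — close enough.

y_n = 0.5 m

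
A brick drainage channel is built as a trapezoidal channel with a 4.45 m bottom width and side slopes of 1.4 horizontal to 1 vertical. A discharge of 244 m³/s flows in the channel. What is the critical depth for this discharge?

y_c = 4.4 m

At critical depth, Q² T / (g A³) = 1, i.e. A³/T = Q²/g = 244²/9.81 = 6069.
Try y = 3.7 m: A³/T = 3054 — short.
Try y = 4.77 m: A³/T = 8399 — over.
Try y = 4.4 m: A³/T = 6067 — matches.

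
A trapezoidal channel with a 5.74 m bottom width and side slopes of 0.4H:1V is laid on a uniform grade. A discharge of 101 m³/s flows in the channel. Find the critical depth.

At critical depth, Q² T / (g A³) = 1, i.e. A³/T = Q²/g = 101²/9.81 = 1040.
At y = 3.38 m: A³/T = 1631 — too large.
At y = 2.23 m: A³/T = 429.9 — too small.
At y = 2.94 m: A³/T = 1039 — ≈ 1040.

y_c = 2.94 m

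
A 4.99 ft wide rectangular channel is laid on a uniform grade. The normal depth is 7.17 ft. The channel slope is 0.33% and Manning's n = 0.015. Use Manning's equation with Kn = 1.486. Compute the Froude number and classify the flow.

subcritical

Flow area A = b·y = 4.99 × 7.17 = 35.78 ft². Wetted perimeter P = b + 2y = 4.99 + 2×7.17 = 19.33 ft.
Hydraulic radius R = A/P = 35.78/19.33 = 1.851 ft.
V = (1.486/n) R^(2/3) √S = (1.486/0.015) × 1.851^(2/3) × √0.0033 = 8.579 ft/s. Hydraulic depth D_h = A/T = 35.78/4.99 = 7.17 ft.
Froude number Fr = V/√(g·D_h) = 8.579/√(32.2×7.17) = 0.565, which is less than 1, so the flow is subcritical.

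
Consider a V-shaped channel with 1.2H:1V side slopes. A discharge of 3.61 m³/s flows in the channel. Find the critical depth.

At critical depth, Q² T / (g A³) = 1, i.e. A³/T = Q²/g = 3.61²/9.81 = 1.328.
Try y = 0.918 m: A³/T = 0.4694 — short.
Try y = 1.27 m: A³/T = 2.379 — over.
Try y = 1.13 m: A³/T = 1.327 — matches.

y_c = 1.13 m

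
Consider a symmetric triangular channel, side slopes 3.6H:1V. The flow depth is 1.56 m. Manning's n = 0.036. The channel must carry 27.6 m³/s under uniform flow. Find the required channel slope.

For a triangular section with side slope z = 3.6: A = zy² = 3.6×1.56² = 8.761 m²; P = 2y√(1+z²) = 2×1.56×3.736 = 11.66 m.
Hydraulic radius R = A/P = 8.761/11.66 = 0.7515 m.
From Manning's equation, S = [nQ / (1 A R^(2/3))]² = [0.036 × 27.6 / (1 × 8.761 × 0.7515^(2/3))]² = 0.0188.

S = 0.0188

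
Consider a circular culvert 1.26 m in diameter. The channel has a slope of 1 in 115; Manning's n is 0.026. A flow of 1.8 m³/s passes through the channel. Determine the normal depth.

y_n = 0.908 m

Manning's equation rearranged: A R^(2/3) = nQ / (1·√S) = 0.026 × 1.8 / (√0.008696) = 0.5019.
Trying y = 1.07 m: A R^(2/3) = 0.5944 — too large.
Trying y = 0.908 m: A R^(2/3) = 0.5016 — ≈ 0.5019.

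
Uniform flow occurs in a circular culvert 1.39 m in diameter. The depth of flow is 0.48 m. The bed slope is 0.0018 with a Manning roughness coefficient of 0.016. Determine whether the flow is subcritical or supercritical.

subcritical

For a circular section of diameter D = 1.39 m at depth y = 0.48 m, the central angle is θ = 2 arccos(1 − 2y/D) = 2.513 rad. Then A = (D²/8)(θ − sin θ) = 0.4647 m² and P = Dθ/2 = 1.746 m.
Hydraulic radius R = A/P = 0.4647/1.746 = 0.2661 m.
V = (1/n) R^(2/3) √S = (1/0.016) × 0.2661^(2/3) × √0.0018 = 1.097 m/s. Hydraulic depth D_h = A/T = 0.4647/1.322 = 0.3516 m.
Froude number Fr = V/√(g·D_h) = 1.097/√(9.81×0.3516) = 0.591, which is less than 1, so the flow is subcritical.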